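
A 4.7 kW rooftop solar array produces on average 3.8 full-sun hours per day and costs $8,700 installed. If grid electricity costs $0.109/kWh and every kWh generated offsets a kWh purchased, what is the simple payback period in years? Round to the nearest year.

Daily generation = 4.7 kW × 3.8 h = 17.86 kWh
Annual generation = 17.86 × 365 = 6518.9 kWh
Annual savings = 6518.9 × $0.109 = $710.56
Payback = $8,700 / $710.56 = 12.2 years

12 years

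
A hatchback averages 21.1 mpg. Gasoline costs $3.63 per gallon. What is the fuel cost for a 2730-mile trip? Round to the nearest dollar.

$470

Fuel = 2730 mi / 21.1 mpg = 129.4 gal
Cost = 129.4 gal × $3.63/gal = $469.66 ≈ $470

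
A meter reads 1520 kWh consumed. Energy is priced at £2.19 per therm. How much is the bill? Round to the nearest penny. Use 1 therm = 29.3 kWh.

1520 kWh × (0.03413 therm/kWh) = 51.88 therm
Cost = 51.88 therm × £2.19/therm = £113.61

£113.61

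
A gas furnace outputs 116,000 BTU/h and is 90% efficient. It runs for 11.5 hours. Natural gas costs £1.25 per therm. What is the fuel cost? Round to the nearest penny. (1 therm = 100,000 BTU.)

Heat delivered = 116,000 BTU/h × 11.5 h = 1,334,000 BTU
Gas input = 1,334,000 / 0.90 = 1,482,222 BTU
= 1,482,222 / 100,000 = 14.82 therm
Cost = 14.82 × £1.25/therm = £18.53

£18.53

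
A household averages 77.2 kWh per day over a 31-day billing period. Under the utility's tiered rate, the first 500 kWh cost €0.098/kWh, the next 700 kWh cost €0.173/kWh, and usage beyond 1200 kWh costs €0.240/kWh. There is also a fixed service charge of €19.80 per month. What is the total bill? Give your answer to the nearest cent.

€476.27

Usage = 77.2 kWh/day × 31 days = 2393.2 kWh
First 500 kWh × €0.098 = €49.00
Next 700 kWh × €0.173 = €121.10
Remaining 1193.2 kWh × €0.240 = €286.37
Energy charge = €456.47; + service €19.80 = €476.27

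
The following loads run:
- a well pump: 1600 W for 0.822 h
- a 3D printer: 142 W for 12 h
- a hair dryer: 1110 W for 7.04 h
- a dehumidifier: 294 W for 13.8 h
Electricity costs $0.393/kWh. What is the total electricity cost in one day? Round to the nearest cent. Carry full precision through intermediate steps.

well pump: 1600 W × 0.822 h = 1,315 Wh = 1.315 kWh
3D printer: 142 W × 12 h = 1,704 Wh = 1.704 kWh
hair dryer: 1110 W × 7.04 h = 7,814 Wh = 7.814 kWh
dehumidifier: 294 W × 13.8 h = 4,057 Wh = 4.057 kWh
Total energy = 1.315 + 1.704 + 7.814 + 4.057 = 14.89 kWh
Cost = 14.89 kWh × $0.393 = $5.85

$5.85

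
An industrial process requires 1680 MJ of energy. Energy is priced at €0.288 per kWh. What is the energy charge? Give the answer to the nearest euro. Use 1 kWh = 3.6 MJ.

€134

1680 MJ × (0.27778 kWh/MJ) = 466.7 kWh
Cost = 466.7 kWh × €0.288/kWh = €134.40 ≈ €134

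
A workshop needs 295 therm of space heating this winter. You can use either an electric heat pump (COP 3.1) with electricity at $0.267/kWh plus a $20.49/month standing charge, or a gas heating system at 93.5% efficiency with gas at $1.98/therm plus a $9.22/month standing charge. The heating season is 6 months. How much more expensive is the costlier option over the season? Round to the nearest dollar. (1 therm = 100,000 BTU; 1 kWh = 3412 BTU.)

Heat load = 295 therm × 100,000 = 29,500,000 BTU
Gas: input = 29,500,000 / 0.935 = 31,550,802 BTU = 315.5 therm → 315.5 × $1.98 = $624.71; + 6 × $9.22 standing = $680.03
Heat pump: 29,500,000 BTU / 3412 = 8,646 kWh heat; / 3.1 = 2,789 kWh in → × $0.267 = $744.67; + 6 × $20.49 standing = $867.61
Difference = |$680.03 − $867.61| = $187.58 ≈ $188

$188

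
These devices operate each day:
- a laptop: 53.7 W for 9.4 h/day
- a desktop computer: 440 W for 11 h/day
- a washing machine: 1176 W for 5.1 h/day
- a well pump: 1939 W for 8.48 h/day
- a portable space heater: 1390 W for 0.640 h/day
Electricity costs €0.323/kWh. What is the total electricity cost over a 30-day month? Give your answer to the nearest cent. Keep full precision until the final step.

€277.86

laptop: 53.7 W × 9.4 h × 30 d = 15,143 Wh = 15.14 kWh
desktop computer: 440 W × 11 h × 30 d = 145,200 Wh = 145.2 kWh
washing machine: 1176 W × 5.1 h × 30 d = 179,928 Wh = 179.9 kWh
well pump: 1939 W × 8.48 h × 30 d = 493,282 Wh = 493.3 kWh
portable space heater: 1390 W × 0.640 h × 30 d = 26,688 Wh = 26.69 kWh
Total energy = 15.14 + 145.2 + 179.9 + 493.3 + 26.69 = 860.2 kWh
Cost = 860.2 kWh × €0.323 = €277.86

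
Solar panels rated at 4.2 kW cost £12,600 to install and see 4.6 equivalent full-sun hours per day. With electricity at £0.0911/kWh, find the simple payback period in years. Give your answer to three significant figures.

19.6 years

Daily generation = 4.2 kW × 4.6 h = 19.32 kWh
Annual generation = 19.32 × 365 = 7051.8 kWh
Annual savings = 7051.8 × £0.0911 = £642.42
Payback = £12,600 / £642.42 = 19.6 years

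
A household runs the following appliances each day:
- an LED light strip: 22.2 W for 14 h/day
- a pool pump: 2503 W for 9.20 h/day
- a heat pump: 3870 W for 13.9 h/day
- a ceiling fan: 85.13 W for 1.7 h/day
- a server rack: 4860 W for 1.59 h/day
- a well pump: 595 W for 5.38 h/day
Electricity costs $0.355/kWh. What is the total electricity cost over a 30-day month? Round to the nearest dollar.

$939

LED light strip: 22.2 W × 14 h × 30 d = 9,324 Wh = 9.324 kWh
pool pump: 2503 W × 9.20 h × 30 d = 690,828 Wh = 690.8 kWh
heat pump: 3870 W × 13.9 h × 30 d = 1,613,790 Wh = 1,614 kWh
ceiling fan: 85.13 W × 1.7 h × 30 d = 4,342 Wh = 4.342 kWh
server rack: 4860 W × 1.59 h × 30 d = 231,822 Wh = 231.8 kWh
well pump: 595 W × 5.38 h × 30 d = 96,033 Wh = 96.03 kWh
Total energy = 9.324 + 690.8 + 1,614 + 4.342 + 231.8 + 96.03 = 2,646 kWh
Cost = 2,646 kWh × $0.355 = $939.38 ≈ $939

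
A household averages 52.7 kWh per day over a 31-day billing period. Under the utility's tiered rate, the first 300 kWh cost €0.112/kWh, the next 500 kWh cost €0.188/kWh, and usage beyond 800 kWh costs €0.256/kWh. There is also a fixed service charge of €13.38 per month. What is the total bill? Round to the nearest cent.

€354.41

Usage = 52.7 kWh/day × 31 days = 1633.7 kWh
First 300 kWh × €0.112 = €33.60
Next 500 kWh × €0.188 = €94.00
Remaining 833.7 kWh × €0.256 = €213.43
Energy charge = €341.03; + service €13.38 = €354.41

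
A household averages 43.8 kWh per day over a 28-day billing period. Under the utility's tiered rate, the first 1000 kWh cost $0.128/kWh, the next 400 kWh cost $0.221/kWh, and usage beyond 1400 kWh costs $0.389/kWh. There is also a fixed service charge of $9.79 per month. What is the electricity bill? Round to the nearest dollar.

$188

Usage = 43.8 kWh/day × 28 days = 1226.4 kWh
First 1000 kWh × $0.128 = $128.00
Next 226.4 kWh × $0.221 = $50.03
Remaining tier: 0 kWh (not reached)
Energy charge = $178.03; + service $9.79 = $187.82 ≈ $188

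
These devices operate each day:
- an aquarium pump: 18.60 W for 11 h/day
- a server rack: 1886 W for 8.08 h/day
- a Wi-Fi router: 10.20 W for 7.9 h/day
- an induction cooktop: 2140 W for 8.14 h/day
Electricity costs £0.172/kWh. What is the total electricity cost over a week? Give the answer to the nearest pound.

£40

aquarium pump: 18.60 W × 11 h × 7 d = 1,432 Wh = 1.432 kWh
server rack: 1886 W × 8.08 h × 7 d = 106,672 Wh = 106.7 kWh
Wi-Fi router: 10.20 W × 7.9 h × 7 d = 564 Wh = 0.5641 kWh
induction cooktop: 2140 W × 8.14 h × 7 d = 121,937 Wh = 121.9 kWh
Total energy = 1.432 + 106.7 + 0.5641 + 121.9 = 230.6 kWh
Cost = 230.6 kWh × £0.172 = £39.66 ≈ £40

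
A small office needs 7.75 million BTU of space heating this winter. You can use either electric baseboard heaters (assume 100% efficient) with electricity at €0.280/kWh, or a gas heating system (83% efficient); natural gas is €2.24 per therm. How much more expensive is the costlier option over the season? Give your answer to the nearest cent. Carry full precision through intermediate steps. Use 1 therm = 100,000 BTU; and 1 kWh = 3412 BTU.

Heat load = 7.75 × 10⁶ BTU = 7,750,000 BTU
Gas: input = 7,750,000 / 0.83 = 9,337,349 BTU = 93.37 therm → 93.37 × €2.24 = €209.16
Electric: 7,750,000 BTU / 3412 = 2,271 kWh → × €0.280 = €635.99
Difference = |€209.16 − €635.99| = €426.83

€426.83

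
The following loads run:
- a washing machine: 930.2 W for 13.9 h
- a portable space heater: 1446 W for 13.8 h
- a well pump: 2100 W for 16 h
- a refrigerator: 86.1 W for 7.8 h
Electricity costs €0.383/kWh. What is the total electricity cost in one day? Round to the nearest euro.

€26

washing machine: 930.2 W × 13.9 h = 12,930 Wh = 12.93 kWh
portable space heater: 1446 W × 13.8 h = 19,955 Wh = 19.95 kWh
well pump: 2100 W × 16 h = 33,600 Wh = 33.6 kWh
refrigerator: 86.1 W × 7.8 h = 672 Wh = 0.6716 kWh
Total energy = 12.93 + 19.95 + 33.6 + 0.6716 = 67.16 kWh
Cost = 67.16 kWh × €0.383 = €25.72 ≈ €26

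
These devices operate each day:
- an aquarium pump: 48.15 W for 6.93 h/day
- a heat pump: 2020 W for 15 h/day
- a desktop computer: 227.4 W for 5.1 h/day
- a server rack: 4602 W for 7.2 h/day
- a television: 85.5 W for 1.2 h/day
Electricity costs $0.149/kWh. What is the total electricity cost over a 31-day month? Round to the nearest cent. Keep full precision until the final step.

aquarium pump: 48.15 W × 6.93 h × 31 d = 10,344 Wh = 10.34 kWh
heat pump: 2020 W × 15 h × 31 d = 939,300 Wh = 939.3 kWh
desktop computer: 227.4 W × 5.1 h × 31 d = 35,952 Wh = 35.95 kWh
server rack: 4602 W × 7.2 h × 31 d = 1,027,166 Wh = 1,027 kWh
television: 85.5 W × 1.2 h × 31 d = 3,181 Wh = 3.181 kWh
Total energy = 10.34 + 939.3 + 35.95 + 1,027 + 3.181 = 2,016 kWh
Cost = 2,016 kWh × $0.149 = $300.38

$300.38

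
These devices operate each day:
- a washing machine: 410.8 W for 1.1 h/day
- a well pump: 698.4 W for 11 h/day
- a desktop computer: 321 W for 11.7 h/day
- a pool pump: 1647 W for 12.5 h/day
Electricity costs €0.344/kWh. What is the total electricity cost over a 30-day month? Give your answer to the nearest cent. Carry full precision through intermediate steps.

washing machine: 410.8 W × 1.1 h × 30 d = 13,556 Wh = 13.56 kWh
well pump: 698.4 W × 11 h × 30 d = 230,472 Wh = 230.5 kWh
desktop computer: 321 W × 11.7 h × 30 d = 112,671 Wh = 112.7 kWh
pool pump: 1647 W × 12.5 h × 30 d = 617,625 Wh = 617.6 kWh
Total energy = 13.56 + 230.5 + 112.7 + 617.6 = 974.3 kWh
Cost = 974.3 kWh × €0.344 = €335.17

€335.17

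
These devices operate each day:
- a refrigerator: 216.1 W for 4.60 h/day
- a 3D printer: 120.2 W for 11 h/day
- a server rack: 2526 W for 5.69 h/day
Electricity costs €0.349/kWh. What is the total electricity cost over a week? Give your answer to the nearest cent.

€40.77

refrigerator: 216.1 W × 4.60 h × 7 d = 6,958 Wh = 6.958 kWh
3D printer: 120.2 W × 11 h × 7 d = 9,255 Wh = 9.255 kWh
server rack: 2526 W × 5.69 h × 7 d = 100,611 Wh = 100.6 kWh
Total energy = 6.958 + 9.255 + 100.6 = 116.8 kWh
Cost = 116.8 kWh × €0.349 = €40.77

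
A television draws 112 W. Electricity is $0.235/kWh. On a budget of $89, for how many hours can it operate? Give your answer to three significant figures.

Energy budget = $89 / $0.235 per kWh = 378.7 kWh = 378,723 Wh
Runtime = 378,723 Wh / 112 W = 3,381 h

3380 h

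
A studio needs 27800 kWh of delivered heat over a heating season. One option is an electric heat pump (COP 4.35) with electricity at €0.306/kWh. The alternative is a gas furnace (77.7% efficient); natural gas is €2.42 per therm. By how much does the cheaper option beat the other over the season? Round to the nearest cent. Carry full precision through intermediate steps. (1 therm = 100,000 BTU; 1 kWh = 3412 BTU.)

Heat load = 27800 kWh × 3412 = 94,853,600 BTU
Gas: input = 94,853,600 / 0.777 = 122,076,705 BTU = 1,221 therm → 1,221 × €2.42 = €2,954.26
Heat pump: 94,853,600 BTU / 3412 = 27,800 kWh heat; / 4.35 = 6,391 kWh in → × €0.306 = €1,955.59
Difference = |€2,954.26 − €1,955.59| = €998.67

€998.67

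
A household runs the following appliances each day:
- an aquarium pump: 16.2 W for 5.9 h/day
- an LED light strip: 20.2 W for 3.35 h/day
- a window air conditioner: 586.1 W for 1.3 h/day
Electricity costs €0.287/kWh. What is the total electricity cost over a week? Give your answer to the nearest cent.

€1.86

aquarium pump: 16.2 W × 5.9 h × 7 d = 669 Wh = 0.6691 kWh
LED light strip: 20.2 W × 3.35 h × 7 d = 474 Wh = 0.4737 kWh
window air conditioner: 586.1 W × 1.3 h × 7 d = 5,334 Wh = 5.334 kWh
Total energy = 0.6691 + 0.4737 + 5.334 = 6.476 kWh
Cost = 6.476 kWh × €0.287 = €1.86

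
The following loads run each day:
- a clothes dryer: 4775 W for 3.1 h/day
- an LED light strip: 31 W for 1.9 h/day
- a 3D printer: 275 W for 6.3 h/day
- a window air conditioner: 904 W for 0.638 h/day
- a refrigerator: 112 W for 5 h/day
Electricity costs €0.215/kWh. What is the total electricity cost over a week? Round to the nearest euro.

€27

clothes dryer: 4775 W × 3.1 h × 7 d = 103,618 Wh = 103.6 kWh
LED light strip: 31 W × 1.9 h × 7 d = 412 Wh = 0.4123 kWh
3D printer: 275 W × 6.3 h × 7 d = 12,128 Wh = 12.13 kWh
window air conditioner: 904 W × 0.638 h × 7 d = 4,037 Wh = 4.037 kWh
refrigerator: 112 W × 5 h × 7 d = 3,920 Wh = 3.92 kWh
Total energy = 103.6 + 0.4123 + 12.13 + 4.037 + 3.92 = 124.1 kWh
Cost = 124.1 kWh × €0.215 = €26.68 ≈ €27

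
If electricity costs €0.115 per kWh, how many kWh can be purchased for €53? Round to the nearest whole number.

€53 / €0.115 per kWh = 460.9 kWh

461 kWh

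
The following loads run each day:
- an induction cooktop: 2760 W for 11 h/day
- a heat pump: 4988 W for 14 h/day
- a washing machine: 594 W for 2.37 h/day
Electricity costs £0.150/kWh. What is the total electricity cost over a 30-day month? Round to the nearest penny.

£457.20

induction cooktop: 2760 W × 11 h × 30 d = 910,800 Wh = 910.8 kWh
heat pump: 4988 W × 14 h × 30 d = 2,094,960 Wh = 2,095 kWh
washing machine: 594 W × 2.37 h × 30 d = 42,233 Wh = 42.23 kWh
Total energy = 910.8 + 2,095 + 42.23 = 3,048 kWh
Cost = 3,048 kWh × £0.150 = £457.20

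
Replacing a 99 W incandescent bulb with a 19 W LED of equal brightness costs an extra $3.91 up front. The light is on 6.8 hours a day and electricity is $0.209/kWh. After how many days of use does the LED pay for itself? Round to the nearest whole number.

34 days

Power saved = 99 − 19 = 80 W
Daily energy saved = 80 W × 6.8 h = 544 Wh = 0.544 kWh
Daily savings = 0.544 × $0.209 = $0.1137
Payback = $3.91 / $0.1137 per day = 34.39 days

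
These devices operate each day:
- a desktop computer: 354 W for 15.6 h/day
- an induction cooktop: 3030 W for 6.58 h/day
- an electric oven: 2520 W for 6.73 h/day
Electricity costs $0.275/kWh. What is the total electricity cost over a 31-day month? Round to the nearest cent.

desktop computer: 354 W × 15.6 h × 31 d = 171,194 Wh = 171.2 kWh
induction cooktop: 3030 W × 6.58 h × 31 d = 618,059 Wh = 618.1 kWh
electric oven: 2520 W × 6.73 h × 31 d = 525,748 Wh = 525.7 kWh
Total energy = 171.2 + 618.1 + 525.7 = 1,315 kWh
Cost = 1,315 kWh × $0.275 = $361.63

$361.63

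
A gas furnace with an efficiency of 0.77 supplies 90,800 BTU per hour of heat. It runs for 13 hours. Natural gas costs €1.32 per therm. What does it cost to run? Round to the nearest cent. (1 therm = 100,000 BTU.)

Heat delivered = 90,800 BTU/h × 13 h = 1,180,400 BTU
Gas input = 1,180,400 / 0.77 = 1,532,987 BTU
= 1,532,987 / 100,000 = 15.33 therm
Cost = 15.33 × €1.32/therm = €20.24

€20.24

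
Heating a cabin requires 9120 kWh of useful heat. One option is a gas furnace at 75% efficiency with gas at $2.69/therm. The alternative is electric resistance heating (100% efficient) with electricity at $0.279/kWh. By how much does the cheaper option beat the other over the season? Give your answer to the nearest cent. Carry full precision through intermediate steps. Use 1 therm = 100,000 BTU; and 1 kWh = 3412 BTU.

$1428.40

Heat load = 9120 kWh × 3412 = 31,117,440 BTU
Gas: input = 31,117,440 / 0.75 = 41,489,920 BTU = 414.9 therm → 414.9 × $2.69 = $1,116.08
Electric: 31,117,440 BTU / 3412 = 9,120 kWh → × $0.279 = $2,544.48
Difference = |$1,116.08 − $2,544.48| = $1,428.40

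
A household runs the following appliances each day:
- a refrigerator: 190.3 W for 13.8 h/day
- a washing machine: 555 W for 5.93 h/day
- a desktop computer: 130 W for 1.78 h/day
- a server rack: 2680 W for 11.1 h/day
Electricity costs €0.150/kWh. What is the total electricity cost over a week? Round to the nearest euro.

refrigerator: 190.3 W × 13.8 h × 7 d = 18,383 Wh = 18.38 kWh
washing machine: 555 W × 5.93 h × 7 d = 23,038 Wh = 23.04 kWh
desktop computer: 130 W × 1.78 h × 7 d = 1,620 Wh = 1.62 kWh
server rack: 2680 W × 11.1 h × 7 d = 208,236 Wh = 208.2 kWh
Total energy = 18.38 + 23.04 + 1.62 + 208.2 = 251.3 kWh
Cost = 251.3 kWh × €0.150 = €37.69 ≈ €38

€38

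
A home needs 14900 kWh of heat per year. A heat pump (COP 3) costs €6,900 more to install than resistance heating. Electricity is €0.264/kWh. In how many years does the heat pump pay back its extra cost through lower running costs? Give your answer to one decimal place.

Resistance: 14900 kWh × €0.264 = €3,933.60/yr
Heat pump: 14900 / 3 = 4967 kWh in → × €0.264 = €1,311.20/yr
Annual savings = €2,622.40
Payback = €6,900 / €2,622.40 = 2.63 years

2.6 years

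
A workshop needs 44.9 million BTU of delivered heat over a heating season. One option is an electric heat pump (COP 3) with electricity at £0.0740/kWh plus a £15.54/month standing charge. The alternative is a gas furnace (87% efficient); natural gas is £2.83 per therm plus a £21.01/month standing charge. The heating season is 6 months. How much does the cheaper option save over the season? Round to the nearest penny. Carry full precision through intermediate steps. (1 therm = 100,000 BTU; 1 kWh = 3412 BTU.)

Heat load = 44.9 × 10⁶ BTU = 44,900,000 BTU
Gas: input = 44,900,000 / 0.870 = 51,609,195 BTU = 516.1 therm → 516.1 × £2.83 = £1,460.54; + 6 × £21.01 standing = £1,586.60
Heat pump: 44,900,000 BTU / 3412 = 13,160 kWh heat; / 3 = 4,386 kWh in → × £0.0740 = £324.60; + 6 × £15.54 standing = £417.84
Difference = |£1,586.60 − £417.84| = £1,168.76

£1168.76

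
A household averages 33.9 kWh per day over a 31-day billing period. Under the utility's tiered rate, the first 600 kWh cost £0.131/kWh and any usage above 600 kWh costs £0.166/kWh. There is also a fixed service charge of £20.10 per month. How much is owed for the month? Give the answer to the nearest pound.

Usage = 33.9 kWh/day × 31 days = 1050.9 kWh
First 600 kWh × £0.131 = £78.60
Remaining 450.9 kWh × £0.166 = £74.85
Energy charge = £153.45; + service £20.10 = £173.55 ≈ £174

£174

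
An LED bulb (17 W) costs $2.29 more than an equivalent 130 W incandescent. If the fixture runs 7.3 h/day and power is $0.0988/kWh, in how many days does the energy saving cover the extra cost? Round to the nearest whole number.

Power saved = 130 − 17 = 113 W
Daily energy saved = 113 W × 7.3 h = 824.9 Wh = 0.8249 kWh
Daily savings = 0.8249 × $0.0988 = $0.0815
Payback = $2.29 / $0.0815 per day = 28.1 days

28 days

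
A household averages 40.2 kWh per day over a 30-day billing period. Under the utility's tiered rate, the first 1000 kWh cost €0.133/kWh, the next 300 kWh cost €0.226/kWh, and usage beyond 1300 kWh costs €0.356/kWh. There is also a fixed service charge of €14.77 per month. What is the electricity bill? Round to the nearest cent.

Usage = 40.2 kWh/day × 30 days = 1206 kWh
First 1000 kWh × €0.133 = €133.00
Next 206 kWh × €0.226 = €46.56
Remaining tier: 0 kWh (not reached)
Energy charge = €179.56; + service €14.77 = €194.33

€194.33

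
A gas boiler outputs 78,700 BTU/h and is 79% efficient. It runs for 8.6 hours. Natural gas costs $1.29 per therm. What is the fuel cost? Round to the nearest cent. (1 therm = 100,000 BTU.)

Heat delivered = 78,700 BTU/h × 8.6 h = 676,820 BTU
Gas input = 676,820 / 0.79 = 856,734 BTU
= 856,734 / 100,000 = 8.567 therm
Cost = 8.567 × $1.29/therm = $11.05

$11.05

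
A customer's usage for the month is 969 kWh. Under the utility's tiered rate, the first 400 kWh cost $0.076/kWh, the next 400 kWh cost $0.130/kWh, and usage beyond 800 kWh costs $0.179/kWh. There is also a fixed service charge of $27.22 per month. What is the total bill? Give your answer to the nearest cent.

$139.87

First 400 kWh × $0.076 = $30.40
Next 400 kWh × $0.130 = $52.00
Remaining 169 kWh × $0.179 = $30.25
Energy charge = $112.65; + service $27.22 = $139.87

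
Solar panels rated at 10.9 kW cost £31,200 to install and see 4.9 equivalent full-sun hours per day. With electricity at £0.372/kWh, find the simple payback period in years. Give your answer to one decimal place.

4.3 years

Daily generation = 10.9 kW × 4.9 h = 53.41 kWh
Annual generation = 53.41 × 365 = 19495 kWh
Annual savings = 19495 × £0.372 = £7,252.01
Payback = £31,200 / £7,252.01 = 4.3 years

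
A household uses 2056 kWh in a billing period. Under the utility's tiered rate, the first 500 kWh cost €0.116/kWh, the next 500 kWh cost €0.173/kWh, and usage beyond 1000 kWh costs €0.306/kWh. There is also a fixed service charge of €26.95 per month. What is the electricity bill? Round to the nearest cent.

€494.59

First 500 kWh × €0.116 = €58.00
Next 500 kWh × €0.173 = €86.50
Remaining 1056 kWh × €0.306 = €323.14
Energy charge = €467.64; + service €26.95 = €494.59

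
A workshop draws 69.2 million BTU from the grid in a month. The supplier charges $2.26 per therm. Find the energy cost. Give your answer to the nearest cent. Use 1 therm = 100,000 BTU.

$1563.92

69.2 million BTU × (10 therm/million BTU) = 692 therm
Cost = 692 therm × $2.26/therm = $1,563.92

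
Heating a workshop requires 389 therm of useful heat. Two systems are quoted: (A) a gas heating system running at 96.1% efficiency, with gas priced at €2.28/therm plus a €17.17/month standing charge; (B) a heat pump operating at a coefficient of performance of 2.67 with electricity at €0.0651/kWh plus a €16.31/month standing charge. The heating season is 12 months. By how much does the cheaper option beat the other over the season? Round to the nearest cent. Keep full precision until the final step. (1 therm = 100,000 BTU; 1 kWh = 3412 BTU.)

Heat load = 389 therm × 100,000 = 38,900,000 BTU
Gas: input = 38,900,000 / 0.961 = 40,478,668 BTU = 404.8 therm → 404.8 × €2.28 = €922.91; + 12 × €17.17 standing = €1,128.95
Heat pump: 38,900,000 BTU / 3412 = 11,400 kWh heat; / 2.67 = 4,270 kWh in → × €0.0651 = €277.98; + 12 × €16.31 standing = €473.70
Difference = |€1,128.95 − €473.70| = €655.26

€655.26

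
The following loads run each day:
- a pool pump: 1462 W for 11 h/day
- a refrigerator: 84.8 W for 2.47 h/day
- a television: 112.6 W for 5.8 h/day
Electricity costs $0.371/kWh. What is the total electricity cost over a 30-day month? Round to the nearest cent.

pool pump: 1462 W × 11 h × 30 d = 482,460 Wh = 482.5 kWh
refrigerator: 84.8 W × 2.47 h × 30 d = 6,284 Wh = 6.284 kWh
television: 112.6 W × 5.8 h × 30 d = 19,592 Wh = 19.59 kWh
Total energy = 482.5 + 6.284 + 19.59 = 508.3 kWh
Cost = 508.3 kWh × $0.371 = $188.59

$188.59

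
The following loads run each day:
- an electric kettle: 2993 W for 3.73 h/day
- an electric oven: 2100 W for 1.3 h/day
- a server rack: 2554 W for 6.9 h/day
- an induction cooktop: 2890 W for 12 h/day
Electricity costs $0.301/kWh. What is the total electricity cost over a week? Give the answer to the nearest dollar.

$139

electric kettle: 2993 W × 3.73 h × 7 d = 78,147 Wh = 78.15 kWh
electric oven: 2100 W × 1.3 h × 7 d = 19,110 Wh = 19.11 kWh
server rack: 2554 W × 6.9 h × 7 d = 123,358 Wh = 123.4 kWh
induction cooktop: 2890 W × 12 h × 7 d = 242,760 Wh = 242.8 kWh
Total energy = 78.15 + 19.11 + 123.4 + 242.8 = 463.4 kWh
Cost = 463.4 kWh × $0.301 = $139.48 ≈ $139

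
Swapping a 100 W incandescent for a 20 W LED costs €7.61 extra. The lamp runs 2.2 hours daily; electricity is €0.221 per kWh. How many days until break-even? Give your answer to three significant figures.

196 days

Power saved = 100 − 20 = 80 W
Daily energy saved = 80 W × 2.2 h = 176 Wh = 0.176 kWh
Daily savings = 0.176 × €0.221 = €0.0389
Payback = €7.61 / €0.0389 per day = 195.6 days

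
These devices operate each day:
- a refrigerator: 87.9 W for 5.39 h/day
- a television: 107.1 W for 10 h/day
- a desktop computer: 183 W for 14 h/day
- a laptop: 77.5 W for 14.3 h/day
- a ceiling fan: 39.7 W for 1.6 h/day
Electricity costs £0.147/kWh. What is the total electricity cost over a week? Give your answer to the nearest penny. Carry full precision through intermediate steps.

refrigerator: 87.9 W × 5.39 h × 7 d = 3,316 Wh = 3.316 kWh
television: 107.1 W × 10 h × 7 d = 7,497 Wh = 7.497 kWh
desktop computer: 183 W × 14 h × 7 d = 17,934 Wh = 17.93 kWh
laptop: 77.5 W × 14.3 h × 7 d = 7,758 Wh = 7.758 kWh
ceiling fan: 39.7 W × 1.6 h × 7 d = 445 Wh = 0.4446 kWh
Total energy = 3.316 + 7.497 + 17.93 + 7.758 + 0.4446 = 36.95 kWh
Cost = 36.95 kWh × £0.147 = £5.43

£5.43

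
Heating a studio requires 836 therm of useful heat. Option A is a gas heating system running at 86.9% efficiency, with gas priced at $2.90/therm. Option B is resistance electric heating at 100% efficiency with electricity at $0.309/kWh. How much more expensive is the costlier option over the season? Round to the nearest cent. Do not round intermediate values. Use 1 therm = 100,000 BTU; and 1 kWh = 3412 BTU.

$4781.17

Heat load = 836 therm × 100,000 = 83,600,000 BTU
Gas: input = 83,600,000 / 0.869 = 96,202,532 BTU = 962 therm → 962 × $2.90 = $2,789.87
Electric: 83,600,000 BTU / 3412 = 24,500 kWh → × $0.309 = $7,571.04
Difference = |$2,789.87 − $7,571.04| = $4,781.17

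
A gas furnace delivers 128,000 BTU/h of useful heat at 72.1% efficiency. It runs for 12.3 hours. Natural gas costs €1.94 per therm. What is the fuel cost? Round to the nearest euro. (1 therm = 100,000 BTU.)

€42

Heat delivered = 128,000 BTU/h × 12.3 h = 1,574,400 BTU
Gas input = 1,574,400 / 0.721 = 2,183,634 BTU
= 2,183,634 / 100,000 = 21.84 therm
Cost = 21.84 × €1.94/therm = €42.36 ≈ €42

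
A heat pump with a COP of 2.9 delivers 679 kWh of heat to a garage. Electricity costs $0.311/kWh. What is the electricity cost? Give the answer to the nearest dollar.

Electrical input = 679 kWh / 2.9 = 234.1 kWh
Cost = 234.1 × $0.311/kWh = $72.82 ≈ $73

$73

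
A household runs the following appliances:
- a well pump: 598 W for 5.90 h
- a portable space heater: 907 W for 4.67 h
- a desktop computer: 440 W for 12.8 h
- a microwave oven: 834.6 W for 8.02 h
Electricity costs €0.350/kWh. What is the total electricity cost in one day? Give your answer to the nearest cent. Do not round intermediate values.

€7.03

well pump: 598 W × 5.90 h = 3,528 Wh = 3.528 kWh
portable space heater: 907 W × 4.67 h = 4,236 Wh = 4.236 kWh
desktop computer: 440 W × 12.8 h = 5,632 Wh = 5.632 kWh
microwave oven: 834.6 W × 8.02 h = 6,693 Wh = 6.693 kWh
Total energy = 3.528 + 4.236 + 5.632 + 6.693 = 20.09 kWh
Cost = 20.09 kWh × €0.350 = €7.03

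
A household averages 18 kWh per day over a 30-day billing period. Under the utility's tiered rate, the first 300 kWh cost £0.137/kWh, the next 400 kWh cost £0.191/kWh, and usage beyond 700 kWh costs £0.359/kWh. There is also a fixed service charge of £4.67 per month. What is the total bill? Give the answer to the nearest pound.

Usage = 18 kWh/day × 30 days = 540 kWh
First 300 kWh × £0.137 = £41.10
Next 240 kWh × £0.191 = £45.84
Remaining tier: 0 kWh (not reached)
Energy charge = £86.94; + service £4.67 = £91.61 ≈ £92

£92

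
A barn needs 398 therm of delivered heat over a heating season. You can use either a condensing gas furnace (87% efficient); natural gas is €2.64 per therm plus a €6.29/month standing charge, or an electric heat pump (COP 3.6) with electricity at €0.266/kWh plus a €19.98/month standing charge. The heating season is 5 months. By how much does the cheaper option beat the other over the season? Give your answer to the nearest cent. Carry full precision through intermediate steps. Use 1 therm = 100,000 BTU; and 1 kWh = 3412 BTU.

Heat load = 398 therm × 100,000 = 39,800,000 BTU
Gas: input = 39,800,000 / 0.87 = 45,747,126 BTU = 457.5 therm → 457.5 × €2.64 = €1,207.72; + 5 × €6.29 standing = €1,239.17
Heat pump: 39,800,000 BTU / 3412 = 11,660 kWh heat; / 3.6 = 3,240 kWh in → × €0.266 = €861.89; + 5 × €19.98 standing = €961.79
Difference = |€1,239.17 − €961.79| = €277.38

€277.38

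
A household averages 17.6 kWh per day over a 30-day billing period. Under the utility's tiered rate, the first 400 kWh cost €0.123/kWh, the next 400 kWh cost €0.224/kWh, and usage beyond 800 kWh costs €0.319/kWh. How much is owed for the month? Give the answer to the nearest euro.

Usage = 17.6 kWh/day × 30 days = 528 kWh
First 400 kWh × €0.123 = €49.20
Next 128 kWh × €0.224 = €28.67
Remaining tier: 0 kWh (not reached)
Total = €77.87 ≈ €78

€78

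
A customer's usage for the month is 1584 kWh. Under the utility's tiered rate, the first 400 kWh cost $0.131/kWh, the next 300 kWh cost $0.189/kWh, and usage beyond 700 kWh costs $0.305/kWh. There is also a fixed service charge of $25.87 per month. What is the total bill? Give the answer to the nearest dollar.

$405

First 400 kWh × $0.131 = $52.40
Next 300 kWh × $0.189 = $56.70
Remaining 884 kWh × $0.305 = $269.62
Energy charge = $378.72; + service $25.87 = $404.59 ≈ $405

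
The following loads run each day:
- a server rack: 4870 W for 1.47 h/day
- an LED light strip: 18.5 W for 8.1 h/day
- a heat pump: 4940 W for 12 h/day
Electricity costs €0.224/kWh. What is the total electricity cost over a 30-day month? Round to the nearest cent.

€447.48

server rack: 4870 W × 1.47 h × 30 d = 214,767 Wh = 214.8 kWh
LED light strip: 18.5 W × 8.1 h × 30 d = 4,496 Wh = 4.495 kWh
heat pump: 4940 W × 12 h × 30 d = 1,778,400 Wh = 1,778 kWh
Total energy = 214.8 + 4.495 + 1,778 = 1,998 kWh
Cost = 1,998 kWh × €0.224 = €447.48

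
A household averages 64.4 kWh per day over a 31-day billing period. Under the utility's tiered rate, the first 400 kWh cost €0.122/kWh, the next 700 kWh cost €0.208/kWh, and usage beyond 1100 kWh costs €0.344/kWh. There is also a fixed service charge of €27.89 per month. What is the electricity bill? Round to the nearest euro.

€531

Usage = 64.4 kWh/day × 31 days = 1996.4 kWh
First 400 kWh × €0.122 = €48.80
Next 700 kWh × €0.208 = €145.60
Remaining 896.4 kWh × €0.344 = €308.36
Energy charge = €502.76; + service €27.89 = €530.65 ≈ €531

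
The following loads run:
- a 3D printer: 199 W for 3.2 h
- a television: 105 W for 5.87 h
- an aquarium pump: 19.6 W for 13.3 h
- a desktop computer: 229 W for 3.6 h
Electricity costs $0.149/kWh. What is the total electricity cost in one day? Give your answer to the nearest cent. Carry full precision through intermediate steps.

3D printer: 199 W × 3.2 h = 637 Wh = 0.6368 kWh
television: 105 W × 5.87 h = 616 Wh = 0.6164 kWh
aquarium pump: 19.6 W × 13.3 h = 261 Wh = 0.2607 kWh
desktop computer: 229 W × 3.6 h = 824 Wh = 0.8244 kWh
Total energy = 0.6368 + 0.6164 + 0.2607 + 0.8244 = 2.338 kWh
Cost = 2.338 kWh × $0.149 = $0.35

$0.35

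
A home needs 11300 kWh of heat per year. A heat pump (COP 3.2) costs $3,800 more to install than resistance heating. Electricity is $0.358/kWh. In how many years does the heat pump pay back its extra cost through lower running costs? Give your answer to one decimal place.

1.4 years

Resistance: 11300 kWh × $0.358 = $4,045.40/yr
Heat pump: 11300 / 3.2 = 3531 kWh in → × $0.358 = $1,264.19/yr
Annual savings = $2,781.21
Payback = $3,800 / $2,781.21 = 1.37 years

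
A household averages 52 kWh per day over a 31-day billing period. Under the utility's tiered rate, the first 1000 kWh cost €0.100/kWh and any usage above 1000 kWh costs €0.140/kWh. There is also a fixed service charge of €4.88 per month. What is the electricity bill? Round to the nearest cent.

€190.56

Usage = 52 kWh/day × 31 days = 1612 kWh
First 1000 kWh × €0.100 = €100.00
Remaining 612 kWh × €0.140 = €85.68
Energy charge = €185.68; + service €4.88 = €190.56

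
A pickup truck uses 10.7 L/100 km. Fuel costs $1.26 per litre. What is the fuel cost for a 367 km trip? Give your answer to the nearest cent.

Fuel = 10.7 L/100 km × 367 km / 100 = 39.27 L
Cost = 39.27 L × $1.26/L = $49.48

$49.48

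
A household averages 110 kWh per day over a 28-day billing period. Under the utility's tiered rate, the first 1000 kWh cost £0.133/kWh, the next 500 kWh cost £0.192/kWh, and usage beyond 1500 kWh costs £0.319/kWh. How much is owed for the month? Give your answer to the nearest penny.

£733.02

Usage = 110 kWh/day × 28 days = 3080 kWh
First 1000 kWh × £0.133 = £133.00
Next 500 kWh × £0.192 = £96.00
Remaining 1580 kWh × £0.319 = £504.02
Total = £733.02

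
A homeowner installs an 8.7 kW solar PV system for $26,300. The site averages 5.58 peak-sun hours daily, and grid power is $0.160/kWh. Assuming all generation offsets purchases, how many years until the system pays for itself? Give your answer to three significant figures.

9.28 years

Daily generation = 8.7 kW × 5.58 h = 48.55 kWh
Annual generation = 48.55 × 365 = 17719 kWh
Annual savings = 17719 × $0.160 = $2,835.09
Payback = $26,300 / $2,835.09 = 9.28 years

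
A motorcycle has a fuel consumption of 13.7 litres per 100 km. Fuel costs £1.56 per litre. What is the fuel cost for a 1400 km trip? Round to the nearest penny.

Fuel = 13.7 L/100 km × 1400 km / 100 = 191.8 L
Cost = 191.8 L × £1.56/L = £299.21

£299.21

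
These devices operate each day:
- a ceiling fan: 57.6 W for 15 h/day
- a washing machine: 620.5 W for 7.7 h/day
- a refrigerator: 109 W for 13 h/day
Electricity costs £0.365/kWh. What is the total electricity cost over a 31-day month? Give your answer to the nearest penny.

£79.87

ceiling fan: 57.6 W × 15 h × 31 d = 26,784 Wh = 26.78 kWh
washing machine: 620.5 W × 7.7 h × 31 d = 148,113 Wh = 148.1 kWh
refrigerator: 109 W × 13 h × 31 d = 43,927 Wh = 43.93 kWh
Total energy = 26.78 + 148.1 + 43.93 = 218.8 kWh
Cost = 218.8 kWh × £0.365 = £79.87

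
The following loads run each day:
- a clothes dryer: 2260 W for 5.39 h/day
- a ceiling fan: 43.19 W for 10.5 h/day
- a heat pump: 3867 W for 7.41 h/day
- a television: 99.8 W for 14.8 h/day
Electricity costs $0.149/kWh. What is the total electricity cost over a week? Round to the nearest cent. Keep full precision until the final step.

clothes dryer: 2260 W × 5.39 h × 7 d = 85,270 Wh = 85.27 kWh
ceiling fan: 43.19 W × 10.5 h × 7 d = 3,174 Wh = 3.174 kWh
heat pump: 3867 W × 7.41 h × 7 d = 200,581 Wh = 200.6 kWh
television: 99.8 W × 14.8 h × 7 d = 10,339 Wh = 10.34 kWh
Total energy = 85.27 + 3.174 + 200.6 + 10.34 = 299.4 kWh
Cost = 299.4 kWh × $0.149 = $44.61

$44.61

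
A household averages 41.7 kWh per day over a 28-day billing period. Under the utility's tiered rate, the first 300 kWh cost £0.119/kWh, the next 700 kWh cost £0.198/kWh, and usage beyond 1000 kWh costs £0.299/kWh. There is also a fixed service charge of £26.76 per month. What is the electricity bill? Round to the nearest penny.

£251.17

Usage = 41.7 kWh/day × 28 days = 1167.6 kWh
First 300 kWh × £0.119 = £35.70
Next 700 kWh × £0.198 = £138.60
Remaining 167.6 kWh × £0.299 = £50.11
Energy charge = £224.41; + service £26.76 = £251.17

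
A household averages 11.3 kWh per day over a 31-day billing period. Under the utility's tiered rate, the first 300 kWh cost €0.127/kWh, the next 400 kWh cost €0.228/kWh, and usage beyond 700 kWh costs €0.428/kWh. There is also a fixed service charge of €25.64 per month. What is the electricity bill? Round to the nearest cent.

Usage = 11.3 kWh/day × 31 days = 350.3 kWh
First 300 kWh × €0.127 = €38.10
Next 50.3 kWh × €0.228 = €11.47
Remaining tier: 0 kWh (not reached)
Energy charge = €49.57; + service €25.64 = €75.21

€75.21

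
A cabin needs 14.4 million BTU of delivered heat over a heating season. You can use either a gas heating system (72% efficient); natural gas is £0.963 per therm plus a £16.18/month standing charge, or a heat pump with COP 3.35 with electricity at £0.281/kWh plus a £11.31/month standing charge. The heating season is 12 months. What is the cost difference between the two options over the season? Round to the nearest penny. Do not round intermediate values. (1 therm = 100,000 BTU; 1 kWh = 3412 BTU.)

£102.97

Heat load = 14.4 × 10⁶ BTU = 14,400,000 BTU
Gas: input = 14,400,000 / 0.72 = 20,000,000 BTU = 200 therm → 200 × £0.963 = £192.60; + 12 × £16.18 standing = £386.76
Heat pump: 14,400,000 BTU / 3412 = 4,220 kWh heat; / 3.35 = 1,260 kWh in → × £0.281 = £354.01; + 12 × £11.31 standing = £489.73
Difference = |£386.76 − £489.73| = £102.97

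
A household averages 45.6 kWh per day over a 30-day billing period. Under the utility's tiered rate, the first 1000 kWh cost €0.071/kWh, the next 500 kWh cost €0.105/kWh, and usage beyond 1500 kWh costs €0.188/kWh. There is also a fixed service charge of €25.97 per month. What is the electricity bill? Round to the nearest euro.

€136

Usage = 45.6 kWh/day × 30 days = 1368 kWh
First 1000 kWh × €0.071 = €71.00
Next 368 kWh × €0.105 = €38.64
Remaining tier: 0 kWh (not reached)
Energy charge = €109.64; + service €25.97 = €135.61 ≈ €136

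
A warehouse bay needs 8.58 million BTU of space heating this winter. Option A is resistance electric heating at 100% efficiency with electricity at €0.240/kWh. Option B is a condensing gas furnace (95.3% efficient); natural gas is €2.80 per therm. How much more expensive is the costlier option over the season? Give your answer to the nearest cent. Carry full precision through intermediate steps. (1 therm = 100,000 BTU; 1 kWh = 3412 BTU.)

€351.43

Heat load = 8.58 × 10⁶ BTU = 8,580,000 BTU
Gas: input = 8,580,000 / 0.953 = 9,003,148 BTU = 90.03 therm → 90.03 × €2.80 = €252.09
Electric: 8,580,000 BTU / 3412 = 2,515 kWh → × €0.240 = €603.52
Difference = |€252.09 − €603.52| = €351.43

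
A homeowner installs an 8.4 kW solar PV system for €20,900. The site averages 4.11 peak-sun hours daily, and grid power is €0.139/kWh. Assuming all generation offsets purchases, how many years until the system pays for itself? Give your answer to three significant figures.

11.9 years

Daily generation = 8.4 kW × 4.11 h = 34.52 kWh
Annual generation = 34.52 × 365 = 12601 kWh
Annual savings = 12601 × €0.139 = €1,751.58
Payback = €20,900 / €1,751.58 = 11.9 years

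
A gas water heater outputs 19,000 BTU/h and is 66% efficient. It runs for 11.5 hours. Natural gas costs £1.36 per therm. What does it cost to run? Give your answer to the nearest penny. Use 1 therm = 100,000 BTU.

Heat delivered = 19,000 BTU/h × 11.5 h = 218,500 BTU
Gas input = 218,500 / 0.66 = 331,061 BTU
= 331,061 / 100,000 = 3.311 therm
Cost = 3.311 × £1.36/therm = £4.50

£4.50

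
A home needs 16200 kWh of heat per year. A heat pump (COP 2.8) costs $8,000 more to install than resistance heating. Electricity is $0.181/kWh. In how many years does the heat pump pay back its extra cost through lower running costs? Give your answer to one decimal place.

4.2 years

Resistance: 16200 kWh × $0.181 = $2,932.20/yr
Heat pump: 16200 / 2.8 = 5786 kWh in → × $0.181 = $1,047.21/yr
Annual savings = $1,884.99
Payback = $8,000 / $1,884.99 = 4.24 years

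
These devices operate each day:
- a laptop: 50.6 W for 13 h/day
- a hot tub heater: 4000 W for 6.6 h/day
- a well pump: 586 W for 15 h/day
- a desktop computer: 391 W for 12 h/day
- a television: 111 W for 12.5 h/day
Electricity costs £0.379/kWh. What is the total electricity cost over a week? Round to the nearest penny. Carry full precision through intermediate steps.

£111.23

laptop: 50.6 W × 13 h × 7 d = 4,605 Wh = 4.605 kWh
hot tub heater: 4000 W × 6.6 h × 7 d = 184,800 Wh = 184.8 kWh
well pump: 586 W × 15 h × 7 d = 61,530 Wh = 61.53 kWh
desktop computer: 391 W × 12 h × 7 d = 32,844 Wh = 32.84 kWh
television: 111 W × 12.5 h × 7 d = 9,712 Wh = 9.713 kWh
Total energy = 4.605 + 184.8 + 61.53 + 32.84 + 9.713 = 293.5 kWh
Cost = 293.5 kWh × £0.379 = £111.23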